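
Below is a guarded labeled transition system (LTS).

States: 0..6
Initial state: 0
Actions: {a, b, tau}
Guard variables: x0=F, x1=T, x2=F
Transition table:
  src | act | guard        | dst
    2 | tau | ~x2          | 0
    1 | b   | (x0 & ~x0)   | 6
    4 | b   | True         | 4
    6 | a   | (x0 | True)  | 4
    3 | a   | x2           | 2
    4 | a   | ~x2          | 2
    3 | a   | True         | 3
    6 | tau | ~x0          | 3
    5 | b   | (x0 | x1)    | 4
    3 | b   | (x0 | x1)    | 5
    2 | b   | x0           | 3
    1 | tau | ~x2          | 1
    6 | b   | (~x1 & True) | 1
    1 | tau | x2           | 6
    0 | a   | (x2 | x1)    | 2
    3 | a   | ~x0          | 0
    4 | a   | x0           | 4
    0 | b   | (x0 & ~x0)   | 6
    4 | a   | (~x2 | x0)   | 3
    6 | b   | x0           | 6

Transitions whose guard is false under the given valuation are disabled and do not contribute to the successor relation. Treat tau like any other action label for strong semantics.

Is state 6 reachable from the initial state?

Answer: UNREACHABLE

Trace:
12 transition(s) survive guard evaluation.
Layer 0: {0}
Layer 1: {2}  cumulative {0,2}
R = {0,2}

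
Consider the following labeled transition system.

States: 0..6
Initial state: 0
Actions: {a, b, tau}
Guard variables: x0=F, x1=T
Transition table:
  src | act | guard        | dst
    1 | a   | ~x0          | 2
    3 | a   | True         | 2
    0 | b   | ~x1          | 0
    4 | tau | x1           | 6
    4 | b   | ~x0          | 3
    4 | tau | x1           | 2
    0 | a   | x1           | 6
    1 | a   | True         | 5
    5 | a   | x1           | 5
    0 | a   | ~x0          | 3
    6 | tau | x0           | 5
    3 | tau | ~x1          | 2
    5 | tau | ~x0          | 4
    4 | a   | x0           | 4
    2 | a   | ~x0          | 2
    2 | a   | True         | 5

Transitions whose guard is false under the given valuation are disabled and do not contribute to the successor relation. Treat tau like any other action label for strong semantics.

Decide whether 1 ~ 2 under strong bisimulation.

Bisimulation quotient by refinement:
  π0 = {{0,1,2,3,4,5,6}}
  π1 = {{0,1,2,3},{4},{5},{6}}
  π2 = {{0},{1,2},{3},{4},{5},{6}}
6 equivalence class(es) (converged in 3)
class of 1: {1,2}; class of 2: {1,2}

Answer: BISIMILAR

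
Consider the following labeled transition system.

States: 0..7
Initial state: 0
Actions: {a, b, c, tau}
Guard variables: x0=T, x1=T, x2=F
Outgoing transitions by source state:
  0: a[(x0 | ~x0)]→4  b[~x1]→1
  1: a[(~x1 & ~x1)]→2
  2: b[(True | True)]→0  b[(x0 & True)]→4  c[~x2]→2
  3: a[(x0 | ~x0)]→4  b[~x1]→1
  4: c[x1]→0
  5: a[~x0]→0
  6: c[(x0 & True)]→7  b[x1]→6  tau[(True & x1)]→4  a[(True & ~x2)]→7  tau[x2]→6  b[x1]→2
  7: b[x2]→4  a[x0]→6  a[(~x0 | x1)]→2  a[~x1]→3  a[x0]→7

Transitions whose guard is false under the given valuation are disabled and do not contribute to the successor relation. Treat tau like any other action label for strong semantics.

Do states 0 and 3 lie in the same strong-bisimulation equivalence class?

Answer: BISIMILAR

Working:
Refine partition for ~:
  P[0] = {{0,1,2,3,4,5,6,7}}
  P[1] = {{0,3,7},{1,5},{2},{4},{6}}
  P[2] = {{0,3},{1,5},{2},{4},{6},{7}}
stable after 3 split(s): 6 block(s)
0∈{0,3}, 3∈{0,3}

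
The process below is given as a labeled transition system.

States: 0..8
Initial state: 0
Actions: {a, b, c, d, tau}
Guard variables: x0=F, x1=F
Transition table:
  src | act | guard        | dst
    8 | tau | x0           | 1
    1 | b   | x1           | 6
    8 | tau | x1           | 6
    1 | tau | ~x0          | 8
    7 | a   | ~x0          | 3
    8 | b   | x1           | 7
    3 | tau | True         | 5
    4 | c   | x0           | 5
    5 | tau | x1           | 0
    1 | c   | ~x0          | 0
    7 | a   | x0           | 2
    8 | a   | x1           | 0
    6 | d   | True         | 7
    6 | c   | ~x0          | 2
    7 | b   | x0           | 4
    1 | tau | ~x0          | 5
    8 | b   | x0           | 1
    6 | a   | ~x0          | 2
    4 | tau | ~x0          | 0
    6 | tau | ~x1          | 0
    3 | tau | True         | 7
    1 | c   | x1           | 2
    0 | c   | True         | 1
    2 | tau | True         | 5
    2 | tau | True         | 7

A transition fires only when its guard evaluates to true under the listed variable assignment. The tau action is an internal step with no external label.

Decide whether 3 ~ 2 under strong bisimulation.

Compute ~ classes (split until stable):
  P[0] = {{0,1,2,3,4,5,6,7,8}}
  P[1] = {{0},{1},{2,3,4},{5,8},{6},{7}}
  P[2] = {{0},{1},{2,3},{4},{5,8},{6},{7}}
stable after 3 split(s): 7 block(s)
3∈{2,3}, 2∈{2,3}

Answer: BISIMILAR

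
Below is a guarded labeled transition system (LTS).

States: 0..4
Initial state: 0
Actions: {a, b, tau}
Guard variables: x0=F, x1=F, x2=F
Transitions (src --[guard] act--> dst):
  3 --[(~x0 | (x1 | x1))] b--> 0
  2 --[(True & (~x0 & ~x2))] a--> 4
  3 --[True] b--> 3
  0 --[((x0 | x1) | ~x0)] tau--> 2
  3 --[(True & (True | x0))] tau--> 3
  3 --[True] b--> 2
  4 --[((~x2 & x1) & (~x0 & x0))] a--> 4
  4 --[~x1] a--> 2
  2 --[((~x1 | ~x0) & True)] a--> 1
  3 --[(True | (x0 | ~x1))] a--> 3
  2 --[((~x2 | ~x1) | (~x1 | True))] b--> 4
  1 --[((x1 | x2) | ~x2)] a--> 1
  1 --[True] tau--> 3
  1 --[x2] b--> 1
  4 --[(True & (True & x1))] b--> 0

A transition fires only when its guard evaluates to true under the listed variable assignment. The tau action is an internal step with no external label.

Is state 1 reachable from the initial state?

Answer: REACHABLE

Trace:
12 transition(s) survive guard evaluation.
L0 = {0}
L1 = {2}  total {0,2}
L2 = {1,4}  total {0,1,2,4}
L3 = {3}  total {0,1,2,3,4}
Reach set: {0,1,2,3,4}
trace reaching 1: tau·a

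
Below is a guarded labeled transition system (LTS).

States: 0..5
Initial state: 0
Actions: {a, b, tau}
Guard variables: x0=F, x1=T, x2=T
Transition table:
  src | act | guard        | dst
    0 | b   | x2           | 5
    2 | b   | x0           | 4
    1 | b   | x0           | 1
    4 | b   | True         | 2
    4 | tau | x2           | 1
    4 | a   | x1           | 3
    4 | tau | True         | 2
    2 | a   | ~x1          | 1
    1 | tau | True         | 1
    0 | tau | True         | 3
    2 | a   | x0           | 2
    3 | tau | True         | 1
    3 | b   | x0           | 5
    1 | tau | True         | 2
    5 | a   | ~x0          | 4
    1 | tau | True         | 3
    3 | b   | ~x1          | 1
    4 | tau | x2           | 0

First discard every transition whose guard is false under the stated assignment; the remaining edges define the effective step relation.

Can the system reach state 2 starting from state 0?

Answer: REACHABLE

Analysis:
12 transition(s) survive guard evaluation.
Layer 0: {0}
Layer 1: {3,5}  total {0,3,5}
Layer 2: {1,4}  total {0,1,3,4,5}
Layer 3: {2}  total {0,1,2,3,4,5}
R = {0,1,2,3,4,5}
witness 2: b·a·b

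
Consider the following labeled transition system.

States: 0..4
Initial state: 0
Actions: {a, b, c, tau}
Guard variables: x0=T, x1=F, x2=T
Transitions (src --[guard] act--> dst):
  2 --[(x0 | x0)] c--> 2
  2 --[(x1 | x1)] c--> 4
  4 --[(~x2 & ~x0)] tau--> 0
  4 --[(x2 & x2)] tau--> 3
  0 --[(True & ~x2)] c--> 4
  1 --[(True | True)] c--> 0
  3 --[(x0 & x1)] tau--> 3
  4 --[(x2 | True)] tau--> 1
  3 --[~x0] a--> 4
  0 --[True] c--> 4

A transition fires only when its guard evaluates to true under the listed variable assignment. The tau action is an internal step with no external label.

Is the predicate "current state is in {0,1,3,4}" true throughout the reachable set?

Answer: INVARIANT HOLDS

Trace:
Safe = {0,1,3,4}
Reach set: {0,1,3,4}
  0: ✓
  1: ✓
  3: ✓
  4: ✓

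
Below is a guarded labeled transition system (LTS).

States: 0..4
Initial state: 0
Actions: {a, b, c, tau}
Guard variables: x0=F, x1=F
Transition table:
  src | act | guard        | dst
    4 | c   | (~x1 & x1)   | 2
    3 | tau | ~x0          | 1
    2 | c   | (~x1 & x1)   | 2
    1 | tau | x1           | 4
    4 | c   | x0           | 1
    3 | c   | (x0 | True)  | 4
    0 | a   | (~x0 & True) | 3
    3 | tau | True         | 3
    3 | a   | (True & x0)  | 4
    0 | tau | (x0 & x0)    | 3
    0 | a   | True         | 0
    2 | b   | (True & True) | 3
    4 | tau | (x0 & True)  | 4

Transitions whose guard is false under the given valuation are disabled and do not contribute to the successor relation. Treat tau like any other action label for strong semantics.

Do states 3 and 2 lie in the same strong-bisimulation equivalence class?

Refine partition for ~:
  round 0: {{0,1,2,3,4}}
  round 1: {{0},{1,4},{2},{3}}
stable after 2 split(s): 4 block(s)
[3]={3}  [2]={2}

Answer: NOT BISIMILAR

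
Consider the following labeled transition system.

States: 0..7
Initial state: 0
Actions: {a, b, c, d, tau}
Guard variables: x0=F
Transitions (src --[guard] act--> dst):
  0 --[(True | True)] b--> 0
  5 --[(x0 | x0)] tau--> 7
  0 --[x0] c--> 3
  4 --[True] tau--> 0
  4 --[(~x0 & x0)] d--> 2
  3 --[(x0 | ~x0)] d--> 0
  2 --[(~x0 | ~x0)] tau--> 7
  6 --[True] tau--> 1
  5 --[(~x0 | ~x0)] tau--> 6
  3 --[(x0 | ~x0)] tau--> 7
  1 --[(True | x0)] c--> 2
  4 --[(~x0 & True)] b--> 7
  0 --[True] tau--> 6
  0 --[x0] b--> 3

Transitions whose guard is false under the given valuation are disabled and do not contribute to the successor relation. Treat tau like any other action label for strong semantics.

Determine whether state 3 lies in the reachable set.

10 transition(s) survive guard evaluation.
L0 = {0}
L1 = {6}  now seen {0,6}
L2 = {1}  now seen {0,1,6}
L3 = {2}  now seen {0,1,2,6}
L4 = {7}  now seen {0,1,2,6,7}
Reach set: {0,1,2,6,7}

Answer: UNREACHABLE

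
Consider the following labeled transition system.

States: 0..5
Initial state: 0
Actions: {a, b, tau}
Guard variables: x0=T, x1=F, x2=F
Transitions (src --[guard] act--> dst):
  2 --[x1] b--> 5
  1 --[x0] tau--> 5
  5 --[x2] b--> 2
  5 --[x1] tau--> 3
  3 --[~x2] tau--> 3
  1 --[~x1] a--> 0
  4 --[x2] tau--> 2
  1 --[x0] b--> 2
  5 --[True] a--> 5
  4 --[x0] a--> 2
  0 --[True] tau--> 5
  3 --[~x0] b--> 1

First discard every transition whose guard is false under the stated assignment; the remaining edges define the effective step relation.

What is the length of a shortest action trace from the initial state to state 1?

Answer: UNREACHABLE

Working:
BFS to 1:
  L0 = {0}
  L1 = {5}
1 never appears.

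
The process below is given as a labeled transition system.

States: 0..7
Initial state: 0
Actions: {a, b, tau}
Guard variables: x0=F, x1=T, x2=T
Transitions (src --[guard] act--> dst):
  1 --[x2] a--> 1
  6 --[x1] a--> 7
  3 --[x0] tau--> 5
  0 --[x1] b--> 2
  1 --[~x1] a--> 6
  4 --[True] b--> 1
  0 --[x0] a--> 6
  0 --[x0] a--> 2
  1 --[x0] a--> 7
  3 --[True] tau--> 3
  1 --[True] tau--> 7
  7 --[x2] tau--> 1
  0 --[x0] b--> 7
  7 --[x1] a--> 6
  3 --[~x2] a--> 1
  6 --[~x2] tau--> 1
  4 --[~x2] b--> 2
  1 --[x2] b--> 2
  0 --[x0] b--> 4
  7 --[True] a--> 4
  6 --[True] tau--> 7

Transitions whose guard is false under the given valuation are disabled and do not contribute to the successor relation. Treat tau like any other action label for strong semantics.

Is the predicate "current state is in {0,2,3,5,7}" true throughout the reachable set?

Allowed set {0,2,3,5,7}
R = {0,2}
  0: ok
  2: ok

Answer: INVARIANT HOLDS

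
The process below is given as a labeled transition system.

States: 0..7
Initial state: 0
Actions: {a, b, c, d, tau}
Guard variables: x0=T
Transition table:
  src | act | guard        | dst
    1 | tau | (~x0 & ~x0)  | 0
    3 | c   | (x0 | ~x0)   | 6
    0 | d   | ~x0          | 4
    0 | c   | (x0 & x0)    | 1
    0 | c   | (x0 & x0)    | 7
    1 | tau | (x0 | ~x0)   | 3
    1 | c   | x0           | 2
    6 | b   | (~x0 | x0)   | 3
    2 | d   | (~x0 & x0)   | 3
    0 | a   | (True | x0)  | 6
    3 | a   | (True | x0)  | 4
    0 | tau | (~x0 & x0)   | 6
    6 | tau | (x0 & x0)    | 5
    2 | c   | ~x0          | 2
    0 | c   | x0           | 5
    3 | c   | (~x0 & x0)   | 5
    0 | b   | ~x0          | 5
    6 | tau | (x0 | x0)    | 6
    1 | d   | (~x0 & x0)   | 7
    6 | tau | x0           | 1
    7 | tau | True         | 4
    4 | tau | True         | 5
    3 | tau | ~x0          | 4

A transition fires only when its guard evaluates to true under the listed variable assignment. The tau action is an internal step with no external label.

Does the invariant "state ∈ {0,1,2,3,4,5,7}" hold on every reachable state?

Answer: INVARIANT VIOLATED at state 6

Trace:
Safe = {0,1,2,3,4,5,7}
Reachable = {0,1,2,3,4,5,6,7}
  0: ✓
  1: ✓
  2: ✓
  3: ✓
  4: ✓
  5: ✓
  6: outside
  7: ✓
witness against invariant: a → 6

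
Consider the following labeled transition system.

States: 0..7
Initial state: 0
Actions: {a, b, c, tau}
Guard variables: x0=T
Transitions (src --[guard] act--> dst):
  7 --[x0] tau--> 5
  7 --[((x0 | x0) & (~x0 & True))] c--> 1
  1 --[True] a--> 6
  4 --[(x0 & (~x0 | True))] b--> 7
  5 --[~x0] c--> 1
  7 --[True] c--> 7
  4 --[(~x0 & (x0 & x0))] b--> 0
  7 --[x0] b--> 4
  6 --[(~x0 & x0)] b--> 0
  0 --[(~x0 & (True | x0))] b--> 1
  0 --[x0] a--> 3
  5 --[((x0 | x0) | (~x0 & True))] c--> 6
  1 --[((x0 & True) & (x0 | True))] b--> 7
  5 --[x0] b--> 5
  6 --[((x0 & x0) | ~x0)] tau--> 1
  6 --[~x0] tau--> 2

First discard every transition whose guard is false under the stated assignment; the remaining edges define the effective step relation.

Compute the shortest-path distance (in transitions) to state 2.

Answer: UNREACHABLE

Analysis:
Layered search for 2:
  depth 0: {0}
  depth 1: {3}
2 never appears.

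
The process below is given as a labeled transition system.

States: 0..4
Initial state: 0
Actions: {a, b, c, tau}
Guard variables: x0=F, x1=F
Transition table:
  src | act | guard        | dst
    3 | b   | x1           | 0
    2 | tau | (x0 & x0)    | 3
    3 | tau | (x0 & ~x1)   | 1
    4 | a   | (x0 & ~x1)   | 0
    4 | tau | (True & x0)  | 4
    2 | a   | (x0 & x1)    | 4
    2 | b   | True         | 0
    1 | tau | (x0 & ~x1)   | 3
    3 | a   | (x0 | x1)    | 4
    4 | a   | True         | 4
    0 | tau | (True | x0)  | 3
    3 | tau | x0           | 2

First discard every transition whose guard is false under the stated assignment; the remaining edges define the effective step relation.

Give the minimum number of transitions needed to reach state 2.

Layered search for 2:
  depth 0: {0}
  depth 1: {3}
2 never appears.

Answer: UNREACHABLE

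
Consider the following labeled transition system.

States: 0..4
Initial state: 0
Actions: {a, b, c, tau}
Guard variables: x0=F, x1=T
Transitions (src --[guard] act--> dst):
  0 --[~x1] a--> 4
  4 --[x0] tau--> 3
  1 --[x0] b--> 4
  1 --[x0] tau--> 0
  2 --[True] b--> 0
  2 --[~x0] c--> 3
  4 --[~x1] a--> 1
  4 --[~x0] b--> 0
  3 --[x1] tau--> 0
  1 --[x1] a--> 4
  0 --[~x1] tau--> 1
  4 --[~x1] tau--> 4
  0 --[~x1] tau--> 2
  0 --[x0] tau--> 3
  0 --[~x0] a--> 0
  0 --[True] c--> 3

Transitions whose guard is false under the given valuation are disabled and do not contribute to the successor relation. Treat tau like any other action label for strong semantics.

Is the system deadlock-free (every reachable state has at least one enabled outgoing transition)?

Reach set: {0,3}
  0: a→0  c→3  [deg 2]
  3: tau→0  [deg 1]

Answer: DEADLOCK-FREE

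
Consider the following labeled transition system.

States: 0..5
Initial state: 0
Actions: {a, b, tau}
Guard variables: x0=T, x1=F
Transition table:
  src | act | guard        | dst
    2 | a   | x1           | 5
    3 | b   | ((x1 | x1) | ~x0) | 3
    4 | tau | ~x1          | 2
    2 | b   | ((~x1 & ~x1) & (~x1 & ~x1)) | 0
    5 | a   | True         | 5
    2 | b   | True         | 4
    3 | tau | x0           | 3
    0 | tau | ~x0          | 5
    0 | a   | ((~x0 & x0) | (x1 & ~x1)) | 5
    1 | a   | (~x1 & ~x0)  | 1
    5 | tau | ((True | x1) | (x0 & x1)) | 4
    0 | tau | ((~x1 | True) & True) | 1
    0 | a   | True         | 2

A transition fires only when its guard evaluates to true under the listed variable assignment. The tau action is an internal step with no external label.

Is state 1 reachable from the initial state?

Answer: REACHABLE

Working:
Guard filter leaves 8 enabled edge(s).
Layer 0: {0}
Layer 1: {1,2}  now seen {0,1,2}
Layer 2: {4}  now seen {0,1,2,4}
Reach set: {0,1,2,4}
witness 1: tau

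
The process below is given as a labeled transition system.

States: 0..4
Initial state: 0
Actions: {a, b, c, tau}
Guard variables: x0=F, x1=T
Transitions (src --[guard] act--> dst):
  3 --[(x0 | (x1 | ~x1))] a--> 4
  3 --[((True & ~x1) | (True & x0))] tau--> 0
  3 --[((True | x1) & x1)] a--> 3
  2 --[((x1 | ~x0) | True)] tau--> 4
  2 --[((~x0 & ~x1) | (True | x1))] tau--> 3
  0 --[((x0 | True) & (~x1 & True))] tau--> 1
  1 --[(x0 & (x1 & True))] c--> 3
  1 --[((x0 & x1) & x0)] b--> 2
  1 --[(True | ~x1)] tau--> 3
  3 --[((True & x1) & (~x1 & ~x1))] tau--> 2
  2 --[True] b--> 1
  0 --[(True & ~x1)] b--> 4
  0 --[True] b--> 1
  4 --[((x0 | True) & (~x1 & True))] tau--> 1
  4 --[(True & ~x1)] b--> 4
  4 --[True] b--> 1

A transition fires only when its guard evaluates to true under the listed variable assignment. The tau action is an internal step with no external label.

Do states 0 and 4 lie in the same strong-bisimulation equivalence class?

Answer: BISIMILAR

Working:
Refine partition for ~:
  round 0: {{0,1,2,3,4}}
  round 1: {{0,4},{1},{2},{3}}
Fixed point at round 2; 4 class(es).
0∈{0,4}, 4∈{0,4}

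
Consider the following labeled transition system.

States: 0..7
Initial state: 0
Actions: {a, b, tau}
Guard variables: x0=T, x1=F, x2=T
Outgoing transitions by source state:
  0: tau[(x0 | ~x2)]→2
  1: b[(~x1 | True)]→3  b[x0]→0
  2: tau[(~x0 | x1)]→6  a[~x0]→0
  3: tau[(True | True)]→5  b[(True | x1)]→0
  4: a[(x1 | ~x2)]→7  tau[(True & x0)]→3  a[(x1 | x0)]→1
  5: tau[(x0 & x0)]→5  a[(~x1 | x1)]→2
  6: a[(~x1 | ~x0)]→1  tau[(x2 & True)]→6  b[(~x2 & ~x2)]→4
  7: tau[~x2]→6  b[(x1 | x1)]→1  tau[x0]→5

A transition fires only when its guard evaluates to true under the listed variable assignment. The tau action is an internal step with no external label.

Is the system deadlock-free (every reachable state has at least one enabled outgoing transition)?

Answer: DEADLOCK at state 2

Analysis:
Reachable = {0,2}
  0: tau→2  [1 exit(s)]
  2: ∅  [no exit]
trace reaching 2: tau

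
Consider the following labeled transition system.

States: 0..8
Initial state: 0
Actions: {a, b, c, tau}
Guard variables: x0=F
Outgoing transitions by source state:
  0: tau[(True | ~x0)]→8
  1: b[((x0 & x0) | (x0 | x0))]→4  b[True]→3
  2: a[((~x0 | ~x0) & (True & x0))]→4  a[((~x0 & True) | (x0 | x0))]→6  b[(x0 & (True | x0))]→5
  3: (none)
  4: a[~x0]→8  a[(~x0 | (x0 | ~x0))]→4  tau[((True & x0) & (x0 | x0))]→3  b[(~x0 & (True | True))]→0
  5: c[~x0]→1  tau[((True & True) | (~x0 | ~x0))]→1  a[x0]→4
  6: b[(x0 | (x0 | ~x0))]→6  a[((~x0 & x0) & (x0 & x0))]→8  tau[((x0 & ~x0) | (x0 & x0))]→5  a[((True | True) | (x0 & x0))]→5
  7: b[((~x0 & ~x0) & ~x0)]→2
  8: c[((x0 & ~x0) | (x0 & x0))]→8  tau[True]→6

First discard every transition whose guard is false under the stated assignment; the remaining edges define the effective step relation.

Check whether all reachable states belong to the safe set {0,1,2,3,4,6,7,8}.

Allowed set {0,1,2,3,4,6,7,8}
R = {0,1,3,5,6,8}
  0: safe
  1: safe
  3: safe
  5: outside
  6: safe
  8: safe
reach 5 via tau·tau·a — violates

Answer: INVARIANT VIOLATED at state 5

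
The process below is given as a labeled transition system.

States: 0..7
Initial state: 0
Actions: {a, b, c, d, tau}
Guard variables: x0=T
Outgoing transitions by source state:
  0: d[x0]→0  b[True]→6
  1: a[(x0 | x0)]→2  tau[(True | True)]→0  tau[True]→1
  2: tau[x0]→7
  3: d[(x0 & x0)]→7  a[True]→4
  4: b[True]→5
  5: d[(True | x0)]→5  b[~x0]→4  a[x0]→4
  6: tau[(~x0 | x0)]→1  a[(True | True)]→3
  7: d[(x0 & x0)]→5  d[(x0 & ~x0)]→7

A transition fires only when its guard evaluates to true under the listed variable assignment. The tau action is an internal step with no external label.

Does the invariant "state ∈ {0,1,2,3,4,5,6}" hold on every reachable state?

Answer: INVARIANT VIOLATED at state 7

Trace:
Safe = {0,1,2,3,4,5,6}
Reach set: {0,1,2,3,4,5,6,7}
  0: ✓
  1: ✓
  2: ✓
  3: ✓
  4: ✓
  5: ✓
  6: ✓
  7: ✗ unsafe
witness against invariant: b·a·d → 7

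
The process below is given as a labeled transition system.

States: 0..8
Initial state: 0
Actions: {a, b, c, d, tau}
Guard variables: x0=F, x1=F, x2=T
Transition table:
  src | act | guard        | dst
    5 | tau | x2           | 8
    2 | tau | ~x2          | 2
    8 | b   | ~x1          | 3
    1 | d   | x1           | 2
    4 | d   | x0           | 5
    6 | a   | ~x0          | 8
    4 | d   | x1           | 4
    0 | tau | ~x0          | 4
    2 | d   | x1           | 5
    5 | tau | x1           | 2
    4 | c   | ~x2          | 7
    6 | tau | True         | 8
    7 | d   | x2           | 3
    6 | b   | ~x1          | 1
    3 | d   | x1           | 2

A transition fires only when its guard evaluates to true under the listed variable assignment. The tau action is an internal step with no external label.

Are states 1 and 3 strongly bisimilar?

Refine partition for ~:
  round 0: {{0,1,2,3,4,5,6,7,8}}
  round 1: {{0,5},{1,2,3,4},{6},{7},{8}}
  round 2: {{0},{1,2,3,4},{5},{6},{7},{8}}
Fixed point at round 3; 6 class(es).
[1]={1,2,3,4}  [3]={1,2,3,4}

Answer: BISIMILAR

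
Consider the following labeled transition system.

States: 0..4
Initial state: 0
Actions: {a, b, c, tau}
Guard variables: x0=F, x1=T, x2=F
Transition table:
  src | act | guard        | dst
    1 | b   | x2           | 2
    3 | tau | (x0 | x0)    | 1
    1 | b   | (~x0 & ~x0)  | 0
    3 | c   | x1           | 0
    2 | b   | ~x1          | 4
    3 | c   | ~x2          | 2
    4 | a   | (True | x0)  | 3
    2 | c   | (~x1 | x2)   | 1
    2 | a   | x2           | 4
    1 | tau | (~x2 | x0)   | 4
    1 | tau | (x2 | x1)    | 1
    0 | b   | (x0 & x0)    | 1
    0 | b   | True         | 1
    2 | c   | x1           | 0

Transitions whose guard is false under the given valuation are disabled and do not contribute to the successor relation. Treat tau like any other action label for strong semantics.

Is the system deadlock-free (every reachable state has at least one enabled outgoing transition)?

Answer: DEADLOCK-FREE

Analysis:
Reachable = {0,1,2,3,4}
  0: b→1  [deg 1]
  1: b→0  tau→1  tau→4  [deg 3]
  2: c→0  [deg 1]
  3: c→0  c→2  [deg 2]
  4: a→3  [deg 1]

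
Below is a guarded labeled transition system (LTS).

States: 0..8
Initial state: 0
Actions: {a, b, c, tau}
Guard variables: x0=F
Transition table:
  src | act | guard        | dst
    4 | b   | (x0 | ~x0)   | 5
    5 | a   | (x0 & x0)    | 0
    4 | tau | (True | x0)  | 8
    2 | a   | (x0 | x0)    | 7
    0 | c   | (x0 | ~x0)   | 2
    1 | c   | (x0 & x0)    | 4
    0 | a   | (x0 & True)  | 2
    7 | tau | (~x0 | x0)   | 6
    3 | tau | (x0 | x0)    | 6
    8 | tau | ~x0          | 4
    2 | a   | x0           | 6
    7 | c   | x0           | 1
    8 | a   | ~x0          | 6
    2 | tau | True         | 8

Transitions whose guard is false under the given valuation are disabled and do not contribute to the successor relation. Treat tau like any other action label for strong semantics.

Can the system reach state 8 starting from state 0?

Guard filter leaves 7 enabled edge(s).
Layer 0: {0}
Layer 1: {2}  now seen {0,2}
Layer 2: {8}  now seen {0,2,8}
Layer 3: {4,6}  now seen {0,2,4,6,8}
Layer 4: {5}  now seen {0,2,4,5,6,8}
Reach set: {0,2,4,5,6,8}
Path to 8: c·tau

Answer: REACHABLE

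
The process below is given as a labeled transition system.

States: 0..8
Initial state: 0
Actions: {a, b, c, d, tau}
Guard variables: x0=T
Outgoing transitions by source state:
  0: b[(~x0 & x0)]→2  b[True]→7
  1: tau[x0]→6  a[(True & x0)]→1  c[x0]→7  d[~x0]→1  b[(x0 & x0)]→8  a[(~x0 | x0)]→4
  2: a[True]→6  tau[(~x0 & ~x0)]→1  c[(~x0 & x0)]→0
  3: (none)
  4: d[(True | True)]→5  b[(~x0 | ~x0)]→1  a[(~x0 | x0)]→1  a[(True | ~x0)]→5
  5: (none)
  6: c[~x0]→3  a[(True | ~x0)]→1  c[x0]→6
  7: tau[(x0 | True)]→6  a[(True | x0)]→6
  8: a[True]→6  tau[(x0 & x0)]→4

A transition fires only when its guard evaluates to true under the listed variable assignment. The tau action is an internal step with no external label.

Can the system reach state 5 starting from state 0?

After dropping false guards: 16 live edges.
L0 = {0}
L1 = {7}  cumulative {0,7}
L2 = {6}  cumulative {0,6,7}
L3 = {1}  cumulative {0,1,6,7}
L4 = {4,8}  cumulative {0,1,4,6,7,8}
L5 = {5}  cumulative {0,1,4,5,6,7,8}
Reachable = {0,1,4,5,6,7,8}
witness 5: b·tau·a·a·d

Answer: REACHABLE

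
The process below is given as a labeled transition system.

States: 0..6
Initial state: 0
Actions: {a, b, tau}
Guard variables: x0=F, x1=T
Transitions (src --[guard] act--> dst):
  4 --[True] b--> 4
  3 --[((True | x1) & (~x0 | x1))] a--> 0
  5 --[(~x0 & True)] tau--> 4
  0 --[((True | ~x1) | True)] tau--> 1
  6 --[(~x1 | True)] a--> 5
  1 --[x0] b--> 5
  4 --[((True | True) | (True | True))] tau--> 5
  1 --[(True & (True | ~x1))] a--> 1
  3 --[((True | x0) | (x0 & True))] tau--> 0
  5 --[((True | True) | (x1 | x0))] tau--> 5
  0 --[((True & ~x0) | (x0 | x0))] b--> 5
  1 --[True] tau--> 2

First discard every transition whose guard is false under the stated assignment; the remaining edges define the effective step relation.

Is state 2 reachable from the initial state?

Answer: REACHABLE

Working:
After dropping false guards: 11 live edges.
depth 0: {0}
depth 1: {1,5}  now seen {0,1,5}
depth 2: {2,4}  now seen {0,1,2,4,5}
Reach set: {0,1,2,4,5}
trace reaching 2: tau·tau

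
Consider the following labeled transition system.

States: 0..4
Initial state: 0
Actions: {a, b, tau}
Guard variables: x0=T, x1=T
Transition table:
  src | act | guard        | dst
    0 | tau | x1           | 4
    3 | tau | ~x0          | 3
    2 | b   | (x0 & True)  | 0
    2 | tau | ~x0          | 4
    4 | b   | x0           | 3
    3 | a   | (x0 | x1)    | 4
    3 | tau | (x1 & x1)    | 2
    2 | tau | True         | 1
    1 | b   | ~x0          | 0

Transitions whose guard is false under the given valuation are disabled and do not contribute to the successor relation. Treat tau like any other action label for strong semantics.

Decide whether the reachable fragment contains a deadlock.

R = {0,1,2,3,4}
  0: tau→4  [1 exit(s)]
  1: ∅  [STUCK]
  2: b→0  tau→1  [2 exit(s)]
  3: a→4  tau→2  [2 exit(s)]
  4: b→3  [1 exit(s)]
witness 1: tau·b·tau·tau

Answer: DEADLOCK at state 1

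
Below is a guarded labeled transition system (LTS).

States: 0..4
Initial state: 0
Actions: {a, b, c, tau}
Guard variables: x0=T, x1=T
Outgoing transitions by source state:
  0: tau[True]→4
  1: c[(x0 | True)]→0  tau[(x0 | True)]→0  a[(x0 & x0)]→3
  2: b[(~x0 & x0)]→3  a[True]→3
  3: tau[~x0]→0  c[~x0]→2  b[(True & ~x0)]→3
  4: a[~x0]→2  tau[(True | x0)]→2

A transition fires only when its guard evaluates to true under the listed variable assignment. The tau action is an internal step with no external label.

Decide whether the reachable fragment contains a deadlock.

Reach set: {0,2,3,4}
  0: tau→4  [1 out]
  2: a→3  [1 out]
  3: ∅  [STUCK]
  4: tau→2  [1 out]
trace reaching 3: tau·tau·a

Answer: DEADLOCK at state 3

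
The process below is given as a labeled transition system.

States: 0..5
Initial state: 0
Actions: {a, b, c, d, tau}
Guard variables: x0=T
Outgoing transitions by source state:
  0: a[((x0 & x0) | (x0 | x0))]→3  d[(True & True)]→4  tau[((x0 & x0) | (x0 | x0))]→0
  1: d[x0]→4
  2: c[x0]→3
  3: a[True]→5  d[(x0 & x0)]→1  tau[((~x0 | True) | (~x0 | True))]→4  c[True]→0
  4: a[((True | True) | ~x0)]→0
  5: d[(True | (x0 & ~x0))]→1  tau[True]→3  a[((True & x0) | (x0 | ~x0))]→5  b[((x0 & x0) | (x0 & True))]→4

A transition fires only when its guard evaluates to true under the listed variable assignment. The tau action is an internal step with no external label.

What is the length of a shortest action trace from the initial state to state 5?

BFS to 5:
  L0 = {0}
  L1 = {3,4}
  L2 = {1,5}
5 enters at depth 2; path a·a

Answer: 2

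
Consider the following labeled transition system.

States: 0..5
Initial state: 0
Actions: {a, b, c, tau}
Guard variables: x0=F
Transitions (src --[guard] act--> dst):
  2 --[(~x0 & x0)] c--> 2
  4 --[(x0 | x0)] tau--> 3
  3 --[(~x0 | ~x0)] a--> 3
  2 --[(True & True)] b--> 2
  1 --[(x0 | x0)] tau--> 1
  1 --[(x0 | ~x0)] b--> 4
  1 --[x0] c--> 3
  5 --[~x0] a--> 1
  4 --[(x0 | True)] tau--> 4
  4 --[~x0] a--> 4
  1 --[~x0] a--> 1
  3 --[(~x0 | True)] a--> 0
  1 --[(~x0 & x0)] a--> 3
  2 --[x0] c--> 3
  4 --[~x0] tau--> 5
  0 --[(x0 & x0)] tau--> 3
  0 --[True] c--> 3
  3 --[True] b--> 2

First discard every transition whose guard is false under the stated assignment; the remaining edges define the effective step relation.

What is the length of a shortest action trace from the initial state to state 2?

Answer: 2

Analysis:
Breadth-first toward 2:
  depth 0: {0}
  depth 1: {3}
  depth 2: {2}
2 enters at depth 2; path c·b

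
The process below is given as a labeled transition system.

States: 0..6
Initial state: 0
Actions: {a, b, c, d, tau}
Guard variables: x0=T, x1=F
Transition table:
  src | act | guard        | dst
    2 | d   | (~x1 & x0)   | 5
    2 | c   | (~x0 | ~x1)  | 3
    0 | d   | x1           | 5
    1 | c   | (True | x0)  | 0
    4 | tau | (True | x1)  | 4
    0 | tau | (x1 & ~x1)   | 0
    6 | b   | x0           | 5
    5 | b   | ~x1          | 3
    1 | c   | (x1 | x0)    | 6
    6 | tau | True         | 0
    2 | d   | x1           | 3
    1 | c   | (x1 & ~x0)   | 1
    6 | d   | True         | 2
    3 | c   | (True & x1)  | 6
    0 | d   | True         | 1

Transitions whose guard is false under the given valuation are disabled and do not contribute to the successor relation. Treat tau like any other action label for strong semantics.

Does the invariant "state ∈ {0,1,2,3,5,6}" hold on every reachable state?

Answer: INVARIANT HOLDS

Trace:
Allowed set {0,1,2,3,5,6}
Reach set: {0,1,2,3,5,6}
  0: ok
  1: ok
  2: ok
  3: ok
  5: ok
  6: ok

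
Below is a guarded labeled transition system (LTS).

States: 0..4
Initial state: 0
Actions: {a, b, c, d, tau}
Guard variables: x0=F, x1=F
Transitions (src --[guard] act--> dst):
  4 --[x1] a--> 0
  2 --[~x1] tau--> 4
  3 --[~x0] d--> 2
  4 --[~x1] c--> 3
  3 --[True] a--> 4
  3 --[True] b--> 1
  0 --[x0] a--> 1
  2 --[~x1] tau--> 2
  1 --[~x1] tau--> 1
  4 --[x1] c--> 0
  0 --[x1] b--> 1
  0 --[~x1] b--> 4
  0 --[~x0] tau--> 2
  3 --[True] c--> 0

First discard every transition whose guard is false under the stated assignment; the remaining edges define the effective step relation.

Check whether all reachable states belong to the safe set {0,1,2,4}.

Allowed set {0,1,2,4}
Reach set: {0,1,2,3,4}
  0: ✓
  1: ✓
  2: ✓
  3: VIOLATES
  4: ✓
witness against invariant: b·c → 3

Answer: INVARIANT VIOLATED at state 3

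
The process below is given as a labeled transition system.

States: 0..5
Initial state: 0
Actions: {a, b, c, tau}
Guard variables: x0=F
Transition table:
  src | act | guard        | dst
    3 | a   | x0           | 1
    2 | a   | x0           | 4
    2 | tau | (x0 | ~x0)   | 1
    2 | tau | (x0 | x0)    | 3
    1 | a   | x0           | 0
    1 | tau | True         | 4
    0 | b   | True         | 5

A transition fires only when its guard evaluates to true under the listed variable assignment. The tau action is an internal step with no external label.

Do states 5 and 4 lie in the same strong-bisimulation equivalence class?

Answer: BISIMILAR

Working:
Compute ~ classes (split until stable):
  π0 = {{0,1,2,3,4,5}}
  π1 = {{0},{1,2},{3,4,5}}
  π2 = {{0},{1},{2},{3,4,5}}
4 equivalence class(es) (converged in 3)
5∈{3,4,5}, 4∈{3,4,5}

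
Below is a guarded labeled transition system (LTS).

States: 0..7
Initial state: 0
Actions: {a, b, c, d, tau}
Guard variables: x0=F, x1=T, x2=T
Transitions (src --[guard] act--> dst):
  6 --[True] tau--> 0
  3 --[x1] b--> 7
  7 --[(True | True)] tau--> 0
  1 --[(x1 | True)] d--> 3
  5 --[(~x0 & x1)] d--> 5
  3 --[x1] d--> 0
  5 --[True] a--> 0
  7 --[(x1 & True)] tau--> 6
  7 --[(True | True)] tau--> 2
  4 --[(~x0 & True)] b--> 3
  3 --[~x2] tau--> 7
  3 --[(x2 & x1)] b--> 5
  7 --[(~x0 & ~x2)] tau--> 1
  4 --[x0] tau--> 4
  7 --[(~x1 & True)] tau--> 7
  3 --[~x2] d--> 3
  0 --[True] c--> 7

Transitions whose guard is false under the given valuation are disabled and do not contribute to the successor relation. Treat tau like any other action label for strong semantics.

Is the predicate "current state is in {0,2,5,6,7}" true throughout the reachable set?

Answer: INVARIANT HOLDS

Trace:
Safe = {0,2,5,6,7}
Reachable = {0,2,6,7}
  0: safe
  2: safe
  6: safe
  7: safe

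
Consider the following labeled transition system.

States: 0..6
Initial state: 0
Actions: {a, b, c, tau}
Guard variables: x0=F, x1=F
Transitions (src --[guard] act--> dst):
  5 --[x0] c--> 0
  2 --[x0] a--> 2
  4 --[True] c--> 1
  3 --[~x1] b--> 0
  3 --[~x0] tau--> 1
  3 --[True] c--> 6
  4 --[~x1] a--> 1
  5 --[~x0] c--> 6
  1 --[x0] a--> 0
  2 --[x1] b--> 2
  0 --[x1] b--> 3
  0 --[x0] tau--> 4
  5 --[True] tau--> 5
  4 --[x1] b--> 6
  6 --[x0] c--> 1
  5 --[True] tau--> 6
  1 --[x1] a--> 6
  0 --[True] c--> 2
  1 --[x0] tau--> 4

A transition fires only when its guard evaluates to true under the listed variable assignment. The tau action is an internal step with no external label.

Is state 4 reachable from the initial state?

Answer: UNREACHABLE

Working:
Guard filter leaves 9 enabled edge(s).
Layer 0: {0}
Layer 1: {2}  now seen {0,2}
Reachable = {0,2}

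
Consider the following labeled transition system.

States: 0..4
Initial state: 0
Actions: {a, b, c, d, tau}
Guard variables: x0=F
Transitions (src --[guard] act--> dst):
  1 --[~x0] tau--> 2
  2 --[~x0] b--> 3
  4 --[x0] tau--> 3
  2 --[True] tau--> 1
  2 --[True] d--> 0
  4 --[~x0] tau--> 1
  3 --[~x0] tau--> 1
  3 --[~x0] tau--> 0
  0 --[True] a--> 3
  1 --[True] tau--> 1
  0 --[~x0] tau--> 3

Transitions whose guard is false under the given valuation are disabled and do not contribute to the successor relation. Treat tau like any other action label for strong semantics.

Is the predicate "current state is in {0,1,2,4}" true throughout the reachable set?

Allowed set {0,1,2,4}
Reach set: {0,1,2,3}
  0: safe
  1: safe
  2: safe
  3: ✗ unsafe
witness against invariant: a → 3

Answer: INVARIANT VIOLATED at state 3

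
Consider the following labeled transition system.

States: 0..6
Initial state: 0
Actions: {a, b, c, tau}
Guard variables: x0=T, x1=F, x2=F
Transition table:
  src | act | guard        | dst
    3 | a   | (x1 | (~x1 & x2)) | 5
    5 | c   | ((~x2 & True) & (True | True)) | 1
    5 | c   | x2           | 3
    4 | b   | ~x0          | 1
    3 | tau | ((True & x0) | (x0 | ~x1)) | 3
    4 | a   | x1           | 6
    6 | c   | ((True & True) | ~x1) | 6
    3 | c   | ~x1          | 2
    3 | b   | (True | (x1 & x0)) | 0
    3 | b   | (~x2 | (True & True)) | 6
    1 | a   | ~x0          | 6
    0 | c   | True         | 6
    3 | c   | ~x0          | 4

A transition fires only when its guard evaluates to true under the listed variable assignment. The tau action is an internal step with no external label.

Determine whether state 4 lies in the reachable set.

After dropping false guards: 7 live edges.
L0 = {0}
L1 = {6}  total {0,6}
R = {0,6}

Answer: UNREACHABLE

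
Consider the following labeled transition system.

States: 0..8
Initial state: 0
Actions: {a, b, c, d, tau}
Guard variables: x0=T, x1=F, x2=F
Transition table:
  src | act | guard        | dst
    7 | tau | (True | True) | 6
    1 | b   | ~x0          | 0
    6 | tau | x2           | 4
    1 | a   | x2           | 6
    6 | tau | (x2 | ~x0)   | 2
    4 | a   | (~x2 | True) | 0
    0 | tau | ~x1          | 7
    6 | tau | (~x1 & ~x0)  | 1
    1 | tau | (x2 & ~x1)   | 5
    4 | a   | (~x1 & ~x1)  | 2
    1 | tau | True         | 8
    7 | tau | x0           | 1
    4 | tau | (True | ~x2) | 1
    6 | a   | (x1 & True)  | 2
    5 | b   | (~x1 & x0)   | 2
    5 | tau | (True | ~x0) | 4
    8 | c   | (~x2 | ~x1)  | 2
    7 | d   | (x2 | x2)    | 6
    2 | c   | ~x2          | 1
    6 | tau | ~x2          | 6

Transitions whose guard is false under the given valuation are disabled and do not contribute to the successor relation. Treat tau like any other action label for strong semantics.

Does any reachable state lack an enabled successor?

Answer: DEADLOCK-FREE

Analysis:
Reachable = {0,1,2,6,7,8}
  0: tau→7  [1 out]
  1: tau→8  [1 out]
  2: c→1  [1 out]
  6: tau→6  [1 out]
  7: tau→1  tau→6  [2 out]
  8: c→2  [1 out]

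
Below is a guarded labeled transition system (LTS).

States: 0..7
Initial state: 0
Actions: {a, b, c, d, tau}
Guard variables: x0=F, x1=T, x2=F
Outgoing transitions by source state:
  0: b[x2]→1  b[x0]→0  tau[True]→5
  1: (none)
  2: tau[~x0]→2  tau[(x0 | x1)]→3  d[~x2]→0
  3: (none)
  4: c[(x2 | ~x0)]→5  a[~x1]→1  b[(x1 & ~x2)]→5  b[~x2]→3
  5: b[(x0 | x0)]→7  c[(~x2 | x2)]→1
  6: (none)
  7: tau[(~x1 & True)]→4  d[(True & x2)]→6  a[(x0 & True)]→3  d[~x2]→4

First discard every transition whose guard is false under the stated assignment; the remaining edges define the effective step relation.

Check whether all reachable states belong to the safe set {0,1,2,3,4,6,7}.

Inv-set: {0,1,2,3,4,6,7}
R = {0,1,5}
  0: ok
  1: ok
  5: VIOLATES
reach 5 via tau — violates

Answer: INVARIANT VIOLATED at state 5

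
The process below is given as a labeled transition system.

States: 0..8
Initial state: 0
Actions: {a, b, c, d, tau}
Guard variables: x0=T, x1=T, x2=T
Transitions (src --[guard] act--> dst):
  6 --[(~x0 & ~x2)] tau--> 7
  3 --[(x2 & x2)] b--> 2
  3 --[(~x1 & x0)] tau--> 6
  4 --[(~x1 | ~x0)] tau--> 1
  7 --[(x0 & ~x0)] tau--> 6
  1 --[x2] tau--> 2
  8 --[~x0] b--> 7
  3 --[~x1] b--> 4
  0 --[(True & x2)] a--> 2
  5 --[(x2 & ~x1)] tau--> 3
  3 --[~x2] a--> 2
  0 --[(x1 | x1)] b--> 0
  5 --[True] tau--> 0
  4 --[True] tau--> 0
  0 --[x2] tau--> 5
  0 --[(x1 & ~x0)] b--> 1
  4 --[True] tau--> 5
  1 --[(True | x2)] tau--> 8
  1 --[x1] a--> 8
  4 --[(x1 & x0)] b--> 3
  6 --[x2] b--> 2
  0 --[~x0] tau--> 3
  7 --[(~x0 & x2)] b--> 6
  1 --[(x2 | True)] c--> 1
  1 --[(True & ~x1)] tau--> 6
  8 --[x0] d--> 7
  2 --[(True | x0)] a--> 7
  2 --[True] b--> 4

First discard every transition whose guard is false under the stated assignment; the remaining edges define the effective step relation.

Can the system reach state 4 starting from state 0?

16 transition(s) survive guard evaluation.
L0 = {0}
L1 = {2,5}  total {0,2,5}
L2 = {4,7}  total {0,2,4,5,7}
L3 = {3}  total {0,2,3,4,5,7}
Reach set: {0,2,3,4,5,7}
witness 4: a·b

Answer: REACHABLE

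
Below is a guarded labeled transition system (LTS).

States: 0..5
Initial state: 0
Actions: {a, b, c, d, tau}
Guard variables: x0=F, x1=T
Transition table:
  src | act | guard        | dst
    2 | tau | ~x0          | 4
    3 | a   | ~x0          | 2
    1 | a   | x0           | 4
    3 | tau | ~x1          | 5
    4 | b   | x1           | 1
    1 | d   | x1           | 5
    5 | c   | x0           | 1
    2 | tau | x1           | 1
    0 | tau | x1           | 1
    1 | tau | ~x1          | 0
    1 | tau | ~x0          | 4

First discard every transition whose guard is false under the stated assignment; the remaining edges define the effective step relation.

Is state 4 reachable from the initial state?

Answer: REACHABLE

Analysis:
7 transition(s) survive guard evaluation.
depth 0: {0}
depth 1: {1}  total {0,1}
depth 2: {4,5}  total {0,1,4,5}
Reach set: {0,1,4,5}
trace reaching 4: tau·tau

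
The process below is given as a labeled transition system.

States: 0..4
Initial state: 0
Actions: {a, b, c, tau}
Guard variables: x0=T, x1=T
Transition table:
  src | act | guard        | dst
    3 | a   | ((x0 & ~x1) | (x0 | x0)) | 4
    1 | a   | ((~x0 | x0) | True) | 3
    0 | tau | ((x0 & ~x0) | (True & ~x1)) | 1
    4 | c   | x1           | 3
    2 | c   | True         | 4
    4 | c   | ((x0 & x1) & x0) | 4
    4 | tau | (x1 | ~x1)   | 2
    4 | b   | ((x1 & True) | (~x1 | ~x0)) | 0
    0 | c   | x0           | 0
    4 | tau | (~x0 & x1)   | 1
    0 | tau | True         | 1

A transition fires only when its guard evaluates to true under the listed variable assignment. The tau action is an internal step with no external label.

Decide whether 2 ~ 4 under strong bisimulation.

Answer: NOT BISIMILAR

Analysis:
Bisimulation quotient by refinement:
  P[0] = {{0,1,2,3,4}}
  P[1] = {{0},{1,3},{2},{4}}
  P[2] = {{0},{1},{2},{3},{4}}
5 equivalence class(es) (converged in 3)
2∈{2}, 4∈{4}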